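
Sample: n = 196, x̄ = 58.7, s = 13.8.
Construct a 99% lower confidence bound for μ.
μ ≥ 56.39

Lower bound (one-sided):
t* = 2.346 (one-sided for 99%)
Lower bound = x̄ - t* · s/√n = 58.7 - 2.346 · 13.8/√196 = 56.39

We are 99% confident that μ ≥ 56.39.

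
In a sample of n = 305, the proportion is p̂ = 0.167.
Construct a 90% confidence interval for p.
(0.132, 0.202)

Proportion CI:
SE = √(p̂(1-p̂)/n) = √(0.167 · 0.833 / 305) = 0.02136

z* = 1.645
Margin = z* · SE = 1.645 · 0.02136 = 0.0351

CI: 0.167 ± 0.0351 = (0.132, 0.202)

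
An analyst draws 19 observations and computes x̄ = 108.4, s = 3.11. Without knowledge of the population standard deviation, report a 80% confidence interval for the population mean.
(107.45, 109.35)

t-interval (σ unknown):
df = n - 1 = 18
t* = 1.330 for 80% confidence

Margin of error = t* · s/√n = 1.330 · 3.11/√19 = 0.95

CI: (107.45, 109.35)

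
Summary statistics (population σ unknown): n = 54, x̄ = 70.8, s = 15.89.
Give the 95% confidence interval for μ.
(66.46, 75.14)

t-interval (σ unknown):
df = n - 1 = 53
t* = 2.006 for 95% confidence

Margin of error = t* · s/√n = 2.006 · 15.89/√54 = 4.34

CI: (66.46, 75.14)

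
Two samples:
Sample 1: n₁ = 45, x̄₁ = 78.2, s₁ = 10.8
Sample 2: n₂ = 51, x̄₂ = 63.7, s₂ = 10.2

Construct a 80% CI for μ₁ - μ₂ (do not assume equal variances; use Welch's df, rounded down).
(11.72, 17.28)

Difference: x̄₁ - x̄₂ = 14.50
SE = √(s₁²/n₁ + s₂²/n₂) = √(10.8²/45 + 10.2²/51) = 2.1522
df = 90.94 → 90 (Welch–Satterthwaite, rounded down)
t* = 1.291

CI: 14.50 ± 1.291 · 2.1522 = 14.50 ± 2.78 = (11.72, 17.28)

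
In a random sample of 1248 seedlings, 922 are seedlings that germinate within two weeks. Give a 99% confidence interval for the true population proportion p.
(0.707, 0.771)

Proportion CI:
p̂ = 922/1248 = 0.73878
SE = √(p̂(1-p̂)/n) = √(0.73878 · 0.26122 / 1248) = 0.01244

z* = 2.576
Margin = z* · SE = 2.576 · 0.01244 = 0.0320

CI: 0.73878 ± 0.0320 = (0.707, 0.771)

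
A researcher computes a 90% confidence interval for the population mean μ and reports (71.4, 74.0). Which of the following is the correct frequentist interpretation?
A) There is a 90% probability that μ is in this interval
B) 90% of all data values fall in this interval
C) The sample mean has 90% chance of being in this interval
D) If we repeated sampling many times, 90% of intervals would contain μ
D

A) Wrong — μ is fixed; the randomness lives in the interval, not in μ.
B) Wrong — a CI is about the parameter μ, not individual data values.
C) Wrong — x̄ is observed and sits in the interval by construction.
D) Correct — this is the frequentist long-run coverage interpretation.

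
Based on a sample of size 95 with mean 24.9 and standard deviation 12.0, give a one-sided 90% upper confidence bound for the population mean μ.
μ ≤ 26.49

Upper bound (one-sided):
t* = 1.291 (one-sided for 90%)
Upper bound = x̄ + t* · s/√n = 24.9 + 1.291 · 12.0/√95 = 26.49

We are 90% confident that μ ≤ 26.49.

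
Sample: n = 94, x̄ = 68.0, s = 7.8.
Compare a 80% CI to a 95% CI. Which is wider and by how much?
95% CI is wider by 1.12

df = 93
80% CI: t* = 1.291, (66.96, 69.04), width = 2 · t* · s/√n = 2.08
95% CI: t* = 1.986, (66.40, 69.60), width = 2 · t* · s/√n = 3.20

The 95% CI is wider by 3.20 - 2.08 = 1.12.
Higher confidence requires a wider interval.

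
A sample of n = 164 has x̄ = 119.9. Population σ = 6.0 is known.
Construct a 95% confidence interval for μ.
(118.98, 120.82)

z-interval (σ known):
z* = 1.960 for 95% confidence

Margin of error = z* · σ/√n = 1.960 · 6.0/√164 = 0.92

CI: (119.9 - 0.92, 119.9 + 0.92) = (118.98, 120.82)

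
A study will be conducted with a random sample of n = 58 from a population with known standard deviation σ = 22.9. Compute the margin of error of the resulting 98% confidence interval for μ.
Margin of error = 6.99

Margin of error = z* · σ/√n
= 2.326 · 22.9/√58
= 2.326 · 22.9/7.6158
= 6.99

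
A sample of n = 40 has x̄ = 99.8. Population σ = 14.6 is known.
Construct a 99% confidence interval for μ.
(93.85, 105.75)

z-interval (σ known):
z* = 2.576 for 99% confidence

Margin of error = z* · σ/√n = 2.576 · 14.6/√40 = 5.95

CI: (99.8 - 5.95, 99.8 + 5.95) = (93.85, 105.75)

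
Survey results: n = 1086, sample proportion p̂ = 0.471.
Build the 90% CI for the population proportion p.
(0.446, 0.496)

Proportion CI:
SE = √(p̂(1-p̂)/n) = √(0.471 · 0.529 / 1086) = 0.01515

z* = 1.645
Margin = z* · SE = 1.645 · 0.01515 = 0.0249

CI: 0.471 ± 0.0249 = (0.446, 0.496)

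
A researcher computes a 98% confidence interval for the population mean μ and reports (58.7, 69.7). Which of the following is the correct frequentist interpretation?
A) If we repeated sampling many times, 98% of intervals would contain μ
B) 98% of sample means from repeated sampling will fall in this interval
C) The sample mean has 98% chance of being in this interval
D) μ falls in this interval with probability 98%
A

A) Correct — this is the frequentist long-run coverage interpretation.
B) Wrong — coverage applies to intervals containing μ, not to future x̄ values.
C) Wrong — x̄ is observed and sits in the interval by construction.
D) Wrong — μ is fixed; the randomness lives in the interval, not in μ.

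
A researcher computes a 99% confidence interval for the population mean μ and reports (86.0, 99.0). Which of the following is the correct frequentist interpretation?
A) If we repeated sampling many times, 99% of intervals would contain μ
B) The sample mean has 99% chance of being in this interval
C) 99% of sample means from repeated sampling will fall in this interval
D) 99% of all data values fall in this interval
A

A) Correct — this is the frequentist long-run coverage interpretation.
B) Wrong — x̄ is observed and sits in the interval by construction.
C) Wrong — coverage applies to intervals containing μ, not to future x̄ values.
D) Wrong — a CI is about the parameter μ, not individual data values.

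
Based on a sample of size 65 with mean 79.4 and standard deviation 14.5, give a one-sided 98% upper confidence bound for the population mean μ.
μ ≤ 83.17

Upper bound (one-sided):
t* = 2.096 (one-sided for 98%)
Upper bound = x̄ + t* · s/√n = 79.4 + 2.096 · 14.5/√65 = 83.17

We are 98% confident that μ ≤ 83.17.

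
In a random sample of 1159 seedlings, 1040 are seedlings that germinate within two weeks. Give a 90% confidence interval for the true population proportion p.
(0.883, 0.912)

Proportion CI:
p̂ = 1040/1159 = 0.89733
SE = √(p̂(1-p̂)/n) = √(0.89733 · 0.10267 / 1159) = 0.00892

z* = 1.645
Margin = z* · SE = 1.645 · 0.00892 = 0.0147

CI: 0.89733 ± 0.0147 = (0.883, 0.912)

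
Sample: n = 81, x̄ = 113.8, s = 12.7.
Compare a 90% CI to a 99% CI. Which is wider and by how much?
99% CI is wider by 2.75

df = 80
90% CI: t* = 1.664, (111.45, 116.15), width = 2 · t* · s/√n = 4.70
99% CI: t* = 2.639, (110.08, 117.52), width = 2 · t* · s/√n = 7.45

The 99% CI is wider by 7.45 - 4.70 = 2.75.
Higher confidence requires a wider interval.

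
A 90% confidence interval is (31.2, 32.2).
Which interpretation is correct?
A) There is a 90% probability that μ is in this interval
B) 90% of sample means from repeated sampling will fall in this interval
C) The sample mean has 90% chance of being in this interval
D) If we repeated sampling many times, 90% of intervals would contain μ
D

A) Wrong — μ is fixed; the randomness lives in the interval, not in μ.
B) Wrong — coverage applies to intervals containing μ, not to future x̄ values.
C) Wrong — x̄ is observed and sits in the interval by construction.
D) Correct — this is the frequentist long-run coverage interpretation.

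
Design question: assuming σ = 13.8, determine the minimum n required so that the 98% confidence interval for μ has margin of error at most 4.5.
n ≥ 51

For margin E ≤ 4.5:
n ≥ (z* · σ / E)²
n ≥ (2.326 · 13.8 / 4.5)²
n ≥ 50.88

Minimum n = 51 (rounding up)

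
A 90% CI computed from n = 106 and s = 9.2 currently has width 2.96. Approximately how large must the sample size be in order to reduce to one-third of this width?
n ≈ 954

CI width ∝ 1/√n
To reduce width by factor 3, need √n to grow by 3 → need 3² = 9 times as many samples.

Current: n = 106, width = 2.96
New: n = 954, width ≈ 0.98

Width reduced by factor of 2.96/0.98 = 3.02.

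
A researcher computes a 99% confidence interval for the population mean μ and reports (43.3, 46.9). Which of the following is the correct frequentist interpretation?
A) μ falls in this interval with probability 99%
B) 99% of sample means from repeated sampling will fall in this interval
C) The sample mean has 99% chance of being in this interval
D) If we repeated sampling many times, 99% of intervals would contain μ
D

A) Wrong — μ is fixed; the randomness lives in the interval, not in μ.
B) Wrong — coverage applies to intervals containing μ, not to future x̄ values.
C) Wrong — x̄ is observed and sits in the interval by construction.
D) Correct — this is the frequentist long-run coverage interpretation.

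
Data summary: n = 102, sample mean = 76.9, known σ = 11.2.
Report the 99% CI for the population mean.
(74.04, 79.76)

z-interval (σ known):
z* = 2.576 for 99% confidence

Margin of error = z* · σ/√n = 2.576 · 11.2/√102 = 2.86

CI: (76.9 - 2.86, 76.9 + 2.86) = (74.04, 79.76)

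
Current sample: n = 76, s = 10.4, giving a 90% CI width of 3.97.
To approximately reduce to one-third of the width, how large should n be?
n ≈ 684

CI width ∝ 1/√n
To reduce width by factor 3, need √n to grow by 3 → need 3² = 9 times as many samples.

Current: n = 76, width = 3.97
New: n = 684, width ≈ 1.31

Width reduced by factor of 3.97/1.31 = 3.03.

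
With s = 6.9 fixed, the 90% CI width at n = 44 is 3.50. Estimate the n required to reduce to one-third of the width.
n ≈ 396

CI width ∝ 1/√n
To reduce width by factor 3, need √n to grow by 3 → need 3² = 9 times as many samples.

Current: n = 44, width = 3.50
New: n = 396, width ≈ 1.14

Width reduced by factor of 3.50/1.14 = 3.07.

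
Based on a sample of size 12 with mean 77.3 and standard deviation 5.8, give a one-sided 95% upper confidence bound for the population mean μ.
μ ≤ 80.31

Upper bound (one-sided):
t* = 1.796 (one-sided for 95%)
Upper bound = x̄ + t* · s/√n = 77.3 + 1.796 · 5.8/√12 = 80.31

We are 95% confident that μ ≤ 80.31.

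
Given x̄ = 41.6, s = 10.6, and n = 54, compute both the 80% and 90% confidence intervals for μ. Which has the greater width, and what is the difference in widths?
90% CI is wider by 1.09

df = 53
80% CI: t* = 1.298, (39.73, 43.47), width = 2 · t* · s/√n = 3.74
90% CI: t* = 1.674, (39.19, 44.01), width = 2 · t* · s/√n = 4.83

The 90% CI is wider by 4.83 - 3.74 = 1.09.
Higher confidence requires a wider interval.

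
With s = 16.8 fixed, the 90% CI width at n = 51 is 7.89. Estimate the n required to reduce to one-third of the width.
n ≈ 459

CI width ∝ 1/√n
To reduce width by factor 3, need √n to grow by 3 → need 3² = 9 times as many samples.

Current: n = 51, width = 7.89
New: n = 459, width ≈ 2.58

Width reduced by factor of 7.89/2.58 = 3.06.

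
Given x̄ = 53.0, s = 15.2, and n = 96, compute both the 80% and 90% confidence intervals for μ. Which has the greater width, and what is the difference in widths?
90% CI is wider by 1.14

df = 95
80% CI: t* = 1.291, (51.00, 55.00), width = 2 · t* · s/√n = 4.01
90% CI: t* = 1.661, (50.42, 55.58), width = 2 · t* · s/√n = 5.15

The 90% CI is wider by 5.15 - 4.01 = 1.14.
Higher confidence requires a wider interval.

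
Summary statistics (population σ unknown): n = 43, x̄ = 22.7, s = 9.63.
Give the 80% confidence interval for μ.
(20.79, 24.61)

t-interval (σ unknown):
df = n - 1 = 42
t* = 1.302 for 80% confidence

Margin of error = t* · s/√n = 1.302 · 9.63/√43 = 1.91

CI: (20.79, 24.61)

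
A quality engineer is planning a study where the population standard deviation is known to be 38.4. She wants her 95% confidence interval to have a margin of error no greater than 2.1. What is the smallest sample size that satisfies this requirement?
n ≥ 1285

For margin E ≤ 2.1:
n ≥ (z* · σ / E)²
n ≥ (1.960 · 38.4 / 2.1)²
n ≥ 1284.51

Minimum n = 1285 (rounding up)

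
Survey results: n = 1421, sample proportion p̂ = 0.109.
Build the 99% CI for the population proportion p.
(0.088, 0.130)

Proportion CI:
SE = √(p̂(1-p̂)/n) = √(0.109 · 0.891 / 1421) = 0.00827

z* = 2.576
Margin = z* · SE = 2.576 · 0.00827 = 0.0213

CI: 0.109 ± 0.0213 = (0.088, 0.130)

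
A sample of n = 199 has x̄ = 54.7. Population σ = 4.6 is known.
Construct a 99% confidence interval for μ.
(53.86, 55.54)

z-interval (σ known):
z* = 2.576 for 99% confidence

Margin of error = z* · σ/√n = 2.576 · 4.6/√199 = 0.84

CI: (54.7 - 0.84, 54.7 + 0.84) = (53.86, 55.54)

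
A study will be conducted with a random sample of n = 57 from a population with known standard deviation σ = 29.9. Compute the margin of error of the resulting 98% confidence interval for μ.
Margin of error = 9.21

Margin of error = z* · σ/√n
= 2.326 · 29.9/√57
= 2.326 · 29.9/7.5498
= 9.21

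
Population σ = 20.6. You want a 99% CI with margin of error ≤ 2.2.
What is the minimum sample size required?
n ≥ 582

For margin E ≤ 2.2:
n ≥ (z* · σ / E)²
n ≥ (2.576 · 20.6 / 2.2)²
n ≥ 581.81

Minimum n = 582 (rounding up)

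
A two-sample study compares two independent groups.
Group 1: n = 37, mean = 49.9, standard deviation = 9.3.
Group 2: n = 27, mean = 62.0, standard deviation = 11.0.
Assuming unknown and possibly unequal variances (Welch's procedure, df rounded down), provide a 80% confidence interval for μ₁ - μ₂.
(-15.49, -8.71)

Difference: x̄₁ - x̄₂ = -12.10
SE = √(s₁²/n₁ + s₂²/n₂) = √(9.3²/37 + 11.0²/27) = 2.6113
df = 50.31 → 50 (Welch–Satterthwaite, rounded down)
t* = 1.299

CI: -12.10 ± 1.299 · 2.6113 = -12.10 ± 3.39 = (-15.49, -8.71)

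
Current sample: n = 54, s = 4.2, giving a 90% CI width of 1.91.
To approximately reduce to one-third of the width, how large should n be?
n ≈ 486

CI width ∝ 1/√n
To reduce width by factor 3, need √n to grow by 3 → need 3² = 9 times as many samples.

Current: n = 54, width = 1.91
New: n = 486, width ≈ 0.63

Width reduced by factor of 1.91/0.63 = 3.03.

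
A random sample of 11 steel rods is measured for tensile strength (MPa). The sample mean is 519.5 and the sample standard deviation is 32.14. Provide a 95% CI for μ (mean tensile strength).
(497.91, 541.09)

t-interval (σ unknown):
df = n - 1 = 10
t* = 2.228 for 95% confidence

Margin of error = t* · s/√n = 2.228 · 32.14/√11 = 21.59

CI: (497.91, 541.09)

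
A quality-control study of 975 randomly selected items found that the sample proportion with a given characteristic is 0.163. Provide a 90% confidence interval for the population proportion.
(0.144, 0.182)

Proportion CI:
SE = √(p̂(1-p̂)/n) = √(0.163 · 0.837 / 975) = 0.01183

z* = 1.645
Margin = z* · SE = 1.645 · 0.01183 = 0.0195

CI: 0.163 ± 0.0195 = (0.144, 0.182)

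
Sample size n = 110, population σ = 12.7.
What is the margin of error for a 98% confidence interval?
Margin of error = 2.82

Margin of error = z* · σ/√n
= 2.326 · 12.7/√110
= 2.326 · 12.7/10.4881
= 2.82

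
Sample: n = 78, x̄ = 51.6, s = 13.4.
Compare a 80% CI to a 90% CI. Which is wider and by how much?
90% CI is wider by 1.13

df = 77
80% CI: t* = 1.293, (49.64, 53.56), width = 2 · t* · s/√n = 3.92
90% CI: t* = 1.665, (49.07, 54.13), width = 2 · t* · s/√n = 5.05

The 90% CI is wider by 5.05 - 3.92 = 1.13.
Higher confidence requires a wider interval.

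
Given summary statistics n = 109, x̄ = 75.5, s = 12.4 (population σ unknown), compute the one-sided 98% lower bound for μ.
μ ≥ 73.03

Lower bound (one-sided):
t* = 2.079 (one-sided for 98%)
Lower bound = x̄ - t* · s/√n = 75.5 - 2.079 · 12.4/√109 = 73.03

We are 98% confident that μ ≥ 73.03.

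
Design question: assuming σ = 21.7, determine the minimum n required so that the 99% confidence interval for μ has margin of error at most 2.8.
n ≥ 399

For margin E ≤ 2.8:
n ≥ (z* · σ / E)²
n ≥ (2.576 · 21.7 / 2.8)²
n ≥ 398.56

Minimum n = 399 (rounding up)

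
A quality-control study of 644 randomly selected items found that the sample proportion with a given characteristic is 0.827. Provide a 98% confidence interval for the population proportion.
(0.792, 0.862)

Proportion CI:
SE = √(p̂(1-p̂)/n) = √(0.827 · 0.173 / 644) = 0.01491

z* = 2.326
Margin = z* · SE = 2.326 · 0.01491 = 0.0347

CI: 0.827 ± 0.0347 = (0.792, 0.862)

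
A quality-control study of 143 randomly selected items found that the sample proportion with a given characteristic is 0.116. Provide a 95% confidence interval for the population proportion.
(0.064, 0.168)

Proportion CI:
SE = √(p̂(1-p̂)/n) = √(0.116 · 0.884 / 143) = 0.02678

z* = 1.960
Margin = z* · SE = 1.960 · 0.02678 = 0.0525

CI: 0.116 ± 0.0525 = (0.064, 0.168)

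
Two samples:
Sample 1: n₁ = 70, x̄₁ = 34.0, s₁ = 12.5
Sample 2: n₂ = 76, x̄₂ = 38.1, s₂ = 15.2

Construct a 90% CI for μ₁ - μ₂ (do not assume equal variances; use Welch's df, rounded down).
(-7.90, -0.30)

Difference: x̄₁ - x̄₂ = -4.10
SE = √(s₁²/n₁ + s₂²/n₂) = √(12.5²/70 + 15.2²/76) = 2.2961
df = 142.23 → 142 (Welch–Satterthwaite, rounded down)
t* = 1.656

CI: -4.10 ± 1.656 · 2.2961 = -4.10 ± 3.80 = (-7.90, -0.30)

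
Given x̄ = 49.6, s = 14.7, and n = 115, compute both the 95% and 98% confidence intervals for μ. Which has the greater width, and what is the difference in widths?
98% CI is wider by 1.04

df = 114
95% CI: t* = 1.981, (46.88, 52.32), width = 2 · t* · s/√n = 5.43
98% CI: t* = 2.360, (46.36, 52.84), width = 2 · t* · s/√n = 6.47

The 98% CI is wider by 6.47 - 5.43 = 1.04.
Higher confidence requires a wider interval.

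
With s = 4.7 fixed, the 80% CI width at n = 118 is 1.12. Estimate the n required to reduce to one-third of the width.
n ≈ 1062

CI width ∝ 1/√n
To reduce width by factor 3, need √n to grow by 3 → need 3² = 9 times as many samples.

Current: n = 118, width = 1.12
New: n = 1062, width ≈ 0.37

Width reduced by factor of 1.12/0.37 = 3.03.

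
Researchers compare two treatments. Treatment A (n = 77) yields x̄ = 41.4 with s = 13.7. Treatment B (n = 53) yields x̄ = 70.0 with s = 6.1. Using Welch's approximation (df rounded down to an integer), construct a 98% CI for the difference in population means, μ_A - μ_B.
(-32.78, -24.42)

Difference: x̄₁ - x̄₂ = -28.60
SE = √(s₁²/n₁ + s₂²/n₂) = √(13.7²/77 + 6.1²/53) = 1.7719
df = 112.45 → 112 (Welch–Satterthwaite, rounded down)
t* = 2.360

CI: -28.60 ± 2.360 · 1.7719 = -28.60 ± 4.18 = (-32.78, -24.42)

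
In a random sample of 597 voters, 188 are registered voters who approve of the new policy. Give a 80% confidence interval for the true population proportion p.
(0.291, 0.339)

Proportion CI:
p̂ = 188/597 = 0.31491
SE = √(p̂(1-p̂)/n) = √(0.31491 · 0.68509 / 597) = 0.01901

z* = 1.282
Margin = z* · SE = 1.282 · 0.01901 = 0.0244

CI: 0.31491 ± 0.0244 = (0.291, 0.339)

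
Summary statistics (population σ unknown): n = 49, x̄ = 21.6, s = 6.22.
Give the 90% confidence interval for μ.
(20.11, 23.09)

t-interval (σ unknown):
df = n - 1 = 48
t* = 1.677 for 90% confidence

Margin of error = t* · s/√n = 1.677 · 6.22/√49 = 1.49

CI: (20.11, 23.09)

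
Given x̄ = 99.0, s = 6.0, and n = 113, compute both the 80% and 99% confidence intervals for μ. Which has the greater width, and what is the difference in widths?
99% CI is wider by 1.50

df = 112
80% CI: t* = 1.289, (98.27, 99.73), width = 2 · t* · s/√n = 1.46
99% CI: t* = 2.620, (97.52, 100.48), width = 2 · t* · s/√n = 2.96

The 99% CI is wider by 2.96 - 1.46 = 1.50.
Higher confidence requires a wider interval.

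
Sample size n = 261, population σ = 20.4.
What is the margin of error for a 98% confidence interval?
Margin of error = 2.94

Margin of error = z* · σ/√n
= 2.326 · 20.4/√261
= 2.326 · 20.4/16.1555
= 2.94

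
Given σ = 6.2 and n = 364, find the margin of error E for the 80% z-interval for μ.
Margin of error = 0.42

Margin of error = z* · σ/√n
= 1.282 · 6.2/√364
= 1.282 · 6.2/19.0788
= 0.42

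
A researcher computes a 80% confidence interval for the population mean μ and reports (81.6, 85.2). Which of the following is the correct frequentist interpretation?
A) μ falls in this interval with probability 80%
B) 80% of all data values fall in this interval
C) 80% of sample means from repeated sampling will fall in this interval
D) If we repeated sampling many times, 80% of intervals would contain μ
D

A) Wrong — μ is fixed; the randomness lives in the interval, not in μ.
B) Wrong — a CI is about the parameter μ, not individual data values.
C) Wrong — coverage applies to intervals containing μ, not to future x̄ values.
D) Correct — this is the frequentist long-run coverage interpretation.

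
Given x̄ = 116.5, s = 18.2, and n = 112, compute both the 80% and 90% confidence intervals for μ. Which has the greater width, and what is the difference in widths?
90% CI is wider by 1.28

df = 111
80% CI: t* = 1.289, (114.28, 118.72), width = 2 · t* · s/√n = 4.43
90% CI: t* = 1.659, (113.65, 119.35), width = 2 · t* · s/√n = 5.71

The 90% CI is wider by 5.71 - 4.43 = 1.28.
Higher confidence requires a wider interval.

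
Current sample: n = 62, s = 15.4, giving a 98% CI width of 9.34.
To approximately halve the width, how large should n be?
n ≈ 248

CI width ∝ 1/√n
To reduce width by factor 2, need √n to grow by 2 → need 2² = 4 times as many samples.

Current: n = 62, width = 9.34
New: n = 248, width ≈ 4.58

Width reduced by factor of 9.34/4.58 = 2.04.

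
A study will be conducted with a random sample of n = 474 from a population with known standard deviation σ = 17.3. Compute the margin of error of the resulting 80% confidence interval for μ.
Margin of error = 1.02

Margin of error = z* · σ/√n
= 1.282 · 17.3/√474
= 1.282 · 17.3/21.7715
= 1.02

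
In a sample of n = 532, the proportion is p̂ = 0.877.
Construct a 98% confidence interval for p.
(0.844, 0.910)

Proportion CI:
SE = √(p̂(1-p̂)/n) = √(0.877 · 0.123 / 532) = 0.01424

z* = 2.326
Margin = z* · SE = 2.326 · 0.01424 = 0.0331

CI: 0.877 ± 0.0331 = (0.844, 0.910)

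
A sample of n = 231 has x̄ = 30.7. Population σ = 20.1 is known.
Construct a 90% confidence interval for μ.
(28.52, 32.88)

z-interval (σ known):
z* = 1.645 for 90% confidence

Margin of error = z* · σ/√n = 1.645 · 20.1/√231 = 2.18

CI: (30.7 - 2.18, 30.7 + 2.18) = (28.52, 32.88)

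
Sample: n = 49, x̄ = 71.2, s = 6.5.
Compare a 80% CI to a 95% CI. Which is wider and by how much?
95% CI is wider by 1.32

df = 48
80% CI: t* = 1.299, (69.99, 72.41), width = 2 · t* · s/√n = 2.41
95% CI: t* = 2.011, (69.33, 73.07), width = 2 · t* · s/√n = 3.73

The 95% CI is wider by 3.73 - 2.41 = 1.32.
Higher confidence requires a wider interval.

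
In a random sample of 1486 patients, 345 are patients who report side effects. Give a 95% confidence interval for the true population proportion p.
(0.211, 0.254)

Proportion CI:
p̂ = 345/1486 = 0.23217
SE = √(p̂(1-p̂)/n) = √(0.23217 · 0.76783 / 1486) = 0.01095

z* = 1.960
Margin = z* · SE = 1.960 · 0.01095 = 0.0215

CI: 0.23217 ± 0.0215 = (0.211, 0.254)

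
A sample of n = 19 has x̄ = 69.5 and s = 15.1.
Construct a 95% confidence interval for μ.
(62.22, 76.78)

t-interval (σ unknown):
df = n - 1 = 18
t* = 2.101 for 95% confidence

Margin of error = t* · s/√n = 2.101 · 15.1/√19 = 7.28

CI: (62.22, 76.78)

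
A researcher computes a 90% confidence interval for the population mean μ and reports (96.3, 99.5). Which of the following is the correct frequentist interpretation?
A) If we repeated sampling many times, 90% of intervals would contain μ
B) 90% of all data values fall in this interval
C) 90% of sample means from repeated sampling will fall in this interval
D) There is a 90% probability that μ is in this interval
A

A) Correct — this is the frequentist long-run coverage interpretation.
B) Wrong — a CI is about the parameter μ, not individual data values.
C) Wrong — coverage applies to intervals containing μ, not to future x̄ values.
D) Wrong — μ is fixed; the randomness lives in the interval, not in μ.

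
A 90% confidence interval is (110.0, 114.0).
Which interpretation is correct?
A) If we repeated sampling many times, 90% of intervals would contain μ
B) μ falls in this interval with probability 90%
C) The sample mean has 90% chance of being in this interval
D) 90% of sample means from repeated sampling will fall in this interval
A

A) Correct — this is the frequentist long-run coverage interpretation.
B) Wrong — μ is fixed; the randomness lives in the interval, not in μ.
C) Wrong — x̄ is observed and sits in the interval by construction.
D) Wrong — coverage applies to intervals containing μ, not to future x̄ values.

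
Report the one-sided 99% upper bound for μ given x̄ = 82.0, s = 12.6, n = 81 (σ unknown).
μ ≤ 85.32

Upper bound (one-sided):
t* = 2.374 (one-sided for 99%)
Upper bound = x̄ + t* · s/√n = 82.0 + 2.374 · 12.6/√81 = 85.32

We are 99% confident that μ ≤ 85.32.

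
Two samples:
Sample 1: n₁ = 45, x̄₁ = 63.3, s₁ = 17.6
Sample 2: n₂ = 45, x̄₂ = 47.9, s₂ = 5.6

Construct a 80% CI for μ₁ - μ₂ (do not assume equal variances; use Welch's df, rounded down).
(11.83, 18.97)

Difference: x̄₁ - x̄₂ = 15.40
SE = √(s₁²/n₁ + s₂²/n₂) = √(17.6²/45 + 5.6²/45) = 2.7533
df = 52.82 → 52 (Welch–Satterthwaite, rounded down)
t* = 1.298

CI: 15.40 ± 1.298 · 2.7533 = 15.40 ± 3.57 = (11.83, 18.97)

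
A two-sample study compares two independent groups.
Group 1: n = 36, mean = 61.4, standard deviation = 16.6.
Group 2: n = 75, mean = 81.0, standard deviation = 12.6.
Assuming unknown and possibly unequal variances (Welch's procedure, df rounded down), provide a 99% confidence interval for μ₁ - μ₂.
(-27.94, -11.26)

Difference: x̄₁ - x̄₂ = -19.60
SE = √(s₁²/n₁ + s₂²/n₂) = √(16.6²/36 + 12.6²/75) = 3.1259
df = 55.04 → 55 (Welch–Satterthwaite, rounded down)
t* = 2.668

CI: -19.60 ± 2.668 · 3.1259 = -19.60 ± 8.34 = (-27.94, -11.26)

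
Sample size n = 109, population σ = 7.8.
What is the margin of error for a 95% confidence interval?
Margin of error = 1.46

Margin of error = z* · σ/√n
= 1.960 · 7.8/√109
= 1.960 · 7.8/10.4403
= 1.46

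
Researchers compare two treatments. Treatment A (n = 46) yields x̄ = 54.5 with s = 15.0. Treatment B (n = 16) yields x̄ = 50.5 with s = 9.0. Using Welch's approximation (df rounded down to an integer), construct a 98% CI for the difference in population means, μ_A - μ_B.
(-3.62, 11.62)

Difference: x̄₁ - x̄₂ = 4.00
SE = √(s₁²/n₁ + s₂²/n₂) = √(15.0²/46 + 9.0²/16) = 3.1550
df = 44.23 → 44 (Welch–Satterthwaite, rounded down)
t* = 2.414

CI: 4.00 ± 2.414 · 3.1550 = 4.00 ± 7.62 = (-3.62, 11.62)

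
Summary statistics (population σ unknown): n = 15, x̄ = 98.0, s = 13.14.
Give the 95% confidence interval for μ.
(90.72, 105.28)

t-interval (σ unknown):
df = n - 1 = 14
t* = 2.145 for 95% confidence

Margin of error = t* · s/√n = 2.145 · 13.14/√15 = 7.28

CI: (90.72, 105.28)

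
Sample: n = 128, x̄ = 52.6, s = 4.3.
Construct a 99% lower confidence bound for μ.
μ ≥ 51.70

Lower bound (one-sided):
t* = 2.356 (one-sided for 99%)
Lower bound = x̄ - t* · s/√n = 52.6 - 2.356 · 4.3/√128 = 51.70

We are 99% confident that μ ≥ 51.70.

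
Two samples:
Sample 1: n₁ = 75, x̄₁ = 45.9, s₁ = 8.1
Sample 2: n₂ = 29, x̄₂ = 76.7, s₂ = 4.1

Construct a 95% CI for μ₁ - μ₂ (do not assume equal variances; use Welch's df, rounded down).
(-33.20, -28.40)

Difference: x̄₁ - x̄₂ = -30.80
SE = √(s₁²/n₁ + s₂²/n₂) = √(8.1²/75 + 4.1²/29) = 1.2060
df = 94.69 → 94 (Welch–Satterthwaite, rounded down)
t* = 1.986

CI: -30.80 ± 1.986 · 1.2060 = -30.80 ± 2.40 = (-33.20, -28.40)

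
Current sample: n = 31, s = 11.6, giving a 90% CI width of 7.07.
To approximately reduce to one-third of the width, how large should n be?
n ≈ 279

CI width ∝ 1/√n
To reduce width by factor 3, need √n to grow by 3 → need 3² = 9 times as many samples.

Current: n = 31, width = 7.07
New: n = 279, width ≈ 2.29

Width reduced by factor of 7.07/2.29 = 3.09.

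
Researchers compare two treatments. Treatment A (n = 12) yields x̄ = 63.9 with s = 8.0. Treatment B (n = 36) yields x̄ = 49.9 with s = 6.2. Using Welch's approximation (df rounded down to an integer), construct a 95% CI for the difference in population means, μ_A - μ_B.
(8.61, 19.39)

Difference: x̄₁ - x̄₂ = 14.00
SE = √(s₁²/n₁ + s₂²/n₂) = √(8.0²/12 + 6.2²/36) = 2.5300
df = 15.65 → 15 (Welch–Satterthwaite, rounded down)
t* = 2.131

CI: 14.00 ± 2.131 · 2.5300 = 14.00 ± 5.39 = (8.61, 19.39)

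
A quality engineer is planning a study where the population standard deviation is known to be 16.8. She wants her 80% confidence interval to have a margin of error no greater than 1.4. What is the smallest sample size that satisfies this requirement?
n ≥ 237

For margin E ≤ 1.4:
n ≥ (z* · σ / E)²
n ≥ (1.282 · 16.8 / 1.4)²
n ≥ 236.67

Minimum n = 237 (rounding up)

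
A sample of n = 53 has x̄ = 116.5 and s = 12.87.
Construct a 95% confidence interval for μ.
(112.95, 120.05)

t-interval (σ unknown):
df = n - 1 = 52
t* = 2.007 for 95% confidence

Margin of error = t* · s/√n = 2.007 · 12.87/√53 = 3.55

CI: (112.95, 120.05)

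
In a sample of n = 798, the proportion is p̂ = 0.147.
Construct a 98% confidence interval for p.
(0.118, 0.176)

Proportion CI:
SE = √(p̂(1-p̂)/n) = √(0.147 · 0.853 / 798) = 0.01254

z* = 2.326
Margin = z* · SE = 2.326 · 0.01254 = 0.0292

CI: 0.147 ± 0.0292 = (0.118, 0.176)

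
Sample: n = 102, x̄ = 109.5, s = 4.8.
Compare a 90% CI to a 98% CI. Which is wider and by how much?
98% CI is wider by 0.67

df = 101
90% CI: t* = 1.660, (108.71, 110.29), width = 2 · t* · s/√n = 1.58
98% CI: t* = 2.364, (108.38, 110.62), width = 2 · t* · s/√n = 2.25

The 98% CI is wider by 2.25 - 1.58 = 0.67.
Higher confidence requires a wider interval.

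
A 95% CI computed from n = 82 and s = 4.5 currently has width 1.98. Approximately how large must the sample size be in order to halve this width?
n ≈ 328

CI width ∝ 1/√n
To reduce width by factor 2, need √n to grow by 2 → need 2² = 4 times as many samples.

Current: n = 82, width = 1.98
New: n = 328, width ≈ 0.98

Width reduced by factor of 1.98/0.98 = 2.02.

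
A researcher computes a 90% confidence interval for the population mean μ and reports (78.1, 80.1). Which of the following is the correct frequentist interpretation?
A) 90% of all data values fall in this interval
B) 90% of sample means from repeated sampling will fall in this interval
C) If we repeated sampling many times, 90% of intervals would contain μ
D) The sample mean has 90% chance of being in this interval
C

A) Wrong — a CI is about the parameter μ, not individual data values.
B) Wrong — coverage applies to intervals containing μ, not to future x̄ values.
C) Correct — this is the frequentist long-run coverage interpretation.
D) Wrong — x̄ is observed and sits in the interval by construction.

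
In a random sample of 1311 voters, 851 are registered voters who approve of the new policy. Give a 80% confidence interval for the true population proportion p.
(0.632, 0.666)

Proportion CI:
p̂ = 851/1311 = 0.64912
SE = √(p̂(1-p̂)/n) = √(0.64912 · 0.35088 / 1311) = 0.01318

z* = 1.282
Margin = z* · SE = 1.282 · 0.01318 = 0.0169

CI: 0.64912 ± 0.0169 = (0.632, 0.666)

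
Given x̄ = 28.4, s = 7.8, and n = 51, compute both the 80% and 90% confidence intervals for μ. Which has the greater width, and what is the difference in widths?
90% CI is wider by 0.82

df = 50
80% CI: t* = 1.299, (26.98, 29.82), width = 2 · t* · s/√n = 2.84
90% CI: t* = 1.676, (26.57, 30.23), width = 2 · t* · s/√n = 3.66

The 90% CI is wider by 3.66 - 2.84 = 0.82.
Higher confidence requires a wider interval.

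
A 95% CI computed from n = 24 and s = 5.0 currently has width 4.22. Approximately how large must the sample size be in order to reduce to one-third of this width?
n ≈ 216

CI width ∝ 1/√n
To reduce width by factor 3, need √n to grow by 3 → need 3² = 9 times as many samples.

Current: n = 24, width = 4.22
New: n = 216, width ≈ 1.34

Width reduced by factor of 4.22/1.34 = 3.15.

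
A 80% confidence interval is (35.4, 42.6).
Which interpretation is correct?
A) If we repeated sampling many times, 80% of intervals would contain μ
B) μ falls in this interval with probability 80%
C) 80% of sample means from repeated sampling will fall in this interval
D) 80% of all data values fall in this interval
A

A) Correct — this is the frequentist long-run coverage interpretation.
B) Wrong — μ is fixed; the randomness lives in the interval, not in μ.
C) Wrong — coverage applies to intervals containing μ, not to future x̄ values.
D) Wrong — a CI is about the parameter μ, not individual data values.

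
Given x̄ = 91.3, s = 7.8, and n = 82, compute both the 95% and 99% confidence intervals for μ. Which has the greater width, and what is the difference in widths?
99% CI is wider by 1.11

df = 81
95% CI: t* = 1.990, (89.59, 93.01), width = 2 · t* · s/√n = 3.43
99% CI: t* = 2.638, (89.03, 93.57), width = 2 · t* · s/√n = 4.54

The 99% CI is wider by 4.54 - 3.43 = 1.11.
Higher confidence requires a wider interval.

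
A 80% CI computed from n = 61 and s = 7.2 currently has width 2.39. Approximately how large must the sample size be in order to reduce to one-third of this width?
n ≈ 549

CI width ∝ 1/√n
To reduce width by factor 3, need √n to grow by 3 → need 3² = 9 times as many samples.

Current: n = 61, width = 2.39
New: n = 549, width ≈ 0.79

Width reduced by factor of 2.39/0.79 = 3.03.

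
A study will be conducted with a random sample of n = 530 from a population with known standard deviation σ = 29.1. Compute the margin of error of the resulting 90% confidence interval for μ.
Margin of error = 2.08

Margin of error = z* · σ/√n
= 1.645 · 29.1/√530
= 1.645 · 29.1/23.0217
= 2.08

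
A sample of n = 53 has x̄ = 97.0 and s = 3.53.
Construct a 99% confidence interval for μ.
(95.70, 98.30)

t-interval (σ unknown):
df = n - 1 = 52
t* = 2.674 for 99% confidence

Margin of error = t* · s/√n = 2.674 · 3.53/√53 = 1.30

CI: (95.70, 98.30)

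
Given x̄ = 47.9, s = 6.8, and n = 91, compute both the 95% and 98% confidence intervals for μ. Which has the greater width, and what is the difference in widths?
98% CI is wider by 0.55

df = 90
95% CI: t* = 1.987, (46.48, 49.32), width = 2 · t* · s/√n = 2.83
98% CI: t* = 2.368, (46.21, 49.59), width = 2 · t* · s/√n = 3.38

The 98% CI is wider by 3.38 - 2.83 = 0.55.
Higher confidence requires a wider interval.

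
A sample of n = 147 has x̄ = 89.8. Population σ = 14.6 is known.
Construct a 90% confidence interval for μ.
(87.82, 91.78)

z-interval (σ known):
z* = 1.645 for 90% confidence

Margin of error = z* · σ/√n = 1.645 · 14.6/√147 = 1.98

CI: (89.8 - 1.98, 89.8 + 1.98) = (87.82, 91.78)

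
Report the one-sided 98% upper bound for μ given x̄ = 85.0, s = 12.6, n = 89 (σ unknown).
μ ≤ 87.78

Upper bound (one-sided):
t* = 2.085 (one-sided for 98%)
Upper bound = x̄ + t* · s/√n = 85.0 + 2.085 · 12.6/√89 = 87.78

We are 98% confident that μ ≤ 87.78.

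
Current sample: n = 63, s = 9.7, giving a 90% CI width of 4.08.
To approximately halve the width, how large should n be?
n ≈ 252

CI width ∝ 1/√n
To reduce width by factor 2, need √n to grow by 2 → need 2² = 4 times as many samples.

Current: n = 63, width = 4.08
New: n = 252, width ≈ 2.02

Width reduced by factor of 4.08/2.02 = 2.02.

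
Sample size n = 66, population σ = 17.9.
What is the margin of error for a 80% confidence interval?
Margin of error = 2.82

Margin of error = z* · σ/√n
= 1.282 · 17.9/√66
= 1.282 · 17.9/8.1240
= 2.82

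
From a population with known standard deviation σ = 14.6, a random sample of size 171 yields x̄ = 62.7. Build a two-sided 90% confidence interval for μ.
(60.86, 64.54)

z-interval (σ known):
z* = 1.645 for 90% confidence

Margin of error = z* · σ/√n = 1.645 · 14.6/√171 = 1.84

CI: (62.7 - 1.84, 62.7 + 1.84) = (60.86, 64.54)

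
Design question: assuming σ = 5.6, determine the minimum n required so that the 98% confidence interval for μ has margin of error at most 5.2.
n ≥ 7

For margin E ≤ 5.2:
n ≥ (z* · σ / E)²
n ≥ (2.326 · 5.6 / 5.2)²
n ≥ 6.27

Minimum n = 7 (rounding up)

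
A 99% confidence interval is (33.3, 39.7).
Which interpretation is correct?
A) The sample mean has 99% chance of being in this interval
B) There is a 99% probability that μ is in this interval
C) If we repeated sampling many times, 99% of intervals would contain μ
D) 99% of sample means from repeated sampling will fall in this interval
C

A) Wrong — x̄ is observed and sits in the interval by construction.
B) Wrong — μ is fixed; the randomness lives in the interval, not in μ.
C) Correct — this is the frequentist long-run coverage interpretation.
D) Wrong — coverage applies to intervals containing μ, not to future x̄ values.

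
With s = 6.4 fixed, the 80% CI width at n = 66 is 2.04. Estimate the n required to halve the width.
n ≈ 264

CI width ∝ 1/√n
To reduce width by factor 2, need √n to grow by 2 → need 2² = 4 times as many samples.

Current: n = 66, width = 2.04
New: n = 264, width ≈ 1.01

Width reduced by factor of 2.04/1.01 = 2.02.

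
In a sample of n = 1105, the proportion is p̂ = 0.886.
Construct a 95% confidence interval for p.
(0.867, 0.905)

Proportion CI:
SE = √(p̂(1-p̂)/n) = √(0.886 · 0.114 / 1105) = 0.00956

z* = 1.960
Margin = z* · SE = 1.960 · 0.00956 = 0.0187

CI: 0.886 ± 0.0187 = (0.867, 0.905)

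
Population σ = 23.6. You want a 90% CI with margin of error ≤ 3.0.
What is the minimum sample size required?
n ≥ 168

For margin E ≤ 3.0:
n ≥ (z* · σ / E)²
n ≥ (1.645 · 23.6 / 3.0)²
n ≥ 167.46

Minimum n = 168 (rounding up)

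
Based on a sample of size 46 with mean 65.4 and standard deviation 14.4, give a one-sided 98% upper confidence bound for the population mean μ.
μ ≤ 69.89

Upper bound (one-sided):
t* = 2.115 (one-sided for 98%)
Upper bound = x̄ + t* · s/√n = 65.4 + 2.115 · 14.4/√46 = 69.89

We are 98% confident that μ ≤ 69.89.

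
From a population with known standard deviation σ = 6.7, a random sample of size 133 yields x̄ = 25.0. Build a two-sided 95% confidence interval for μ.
(23.86, 26.14)

z-interval (σ known):
z* = 1.960 for 95% confidence

Margin of error = z* · σ/√n = 1.960 · 6.7/√133 = 1.14

CI: (25.0 - 1.14, 25.0 + 1.14) = (23.86, 26.14)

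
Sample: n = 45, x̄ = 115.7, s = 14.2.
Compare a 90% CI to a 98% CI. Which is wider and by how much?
98% CI is wider by 3.11

df = 44
90% CI: t* = 1.680, (112.14, 119.26), width = 2 · t* · s/√n = 7.11
98% CI: t* = 2.414, (110.59, 120.81), width = 2 · t* · s/√n = 10.22

The 98% CI is wider by 10.22 - 7.11 = 3.11.
Higher confidence requires a wider interval.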